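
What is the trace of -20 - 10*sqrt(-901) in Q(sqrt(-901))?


Tr(a + b*sqrt(d)) = (a + b*sqrt(d)) + (a - b*sqrt(d)) = 2a
= 2 * (-20)
= -40

-40


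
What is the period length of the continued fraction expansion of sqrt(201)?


Run the CF algorithm for sqrt(201).
a_0 = floor(sqrt(201)) = 14; set m_0=0, q_0=1.
Recurrence: m' = q*a - m,  q' = (d - m'^2)/q,  a' = floor((a_0 + m')/q').
  step 1: m=14, q=5, a=5
  step 2: m=11, q=16, a=1
  step 3: m=5, q=11, a=1
  step 4: m=6, q=15, a=1
  step 5: m=9, q=8, a=2
  step 6: m=7, q=19, a=1
  step 7: m=12, q=3, a=8
  step 8: m=12, q=19, a=1
  step 9: m=7, q=8, a=2
  step 10: m=9, q=15, a=1
  step 11: m=6, q=11, a=1
  step 12: m=5, q=16, a=1
  step 13: m=11, q=5, a=5
  step 14: m=14, q=1, a=28
a_14 = 2*a_0 = 28, so the period closes here.
sqrt(201) = [14; 5, 1, 1, 1, 2, 1, 8, 1, 2, 1, 1, 1, 5, 28]
Period length = 14

14


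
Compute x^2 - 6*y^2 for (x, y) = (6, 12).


x^2 - d*y^2
= 6^2 - 6*12^2
= 36 - 864
= -828

-828


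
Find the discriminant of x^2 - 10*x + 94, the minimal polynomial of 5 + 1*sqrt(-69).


The element 5 + 1*sqrt(-69) has minimal polynomial:
x^2 - 10*x + 94
Discriminant = (-10)^2 - 4*(94)
= 100 - 376
= -276

-276


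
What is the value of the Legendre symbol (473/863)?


p = 863 is prime, so compute (473/863) with the reciprocity algorithm (Jacobi-symbol steps: pull out 2s via (2/n), flip via reciprocity, reduce):
  reciprocity: (473/863) -> +(863/473)
  reduce: (390/473)
  pull out 2: (2/473) = +1  (since 473 mod 8 = 1)
  reciprocity: (195/473) -> +(473/195)
  reduce: (83/195)
  reciprocity: (83/195) -> -(195/83)
  reduce: (29/83)
  reciprocity: (29/83) -> +(83/29)
  reduce: (25/29)
  reciprocity: (25/29) -> +(29/25)
  reduce: (4/25)
  pull out 2: (2/25) = +1  (since 25 mod 8 = 1)
  pull out 2: (2/25) = +1  (since 25 mod 8 = 1)
  (1/25) = 1
Product of signs = -1
(473/863) = -1

-1


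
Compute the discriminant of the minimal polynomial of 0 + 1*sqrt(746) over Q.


The element 0 + 1*sqrt(746) has minimal polynomial:
x^2 + 0*x - 746
Discriminant = (0)^2 - 4*(-746)
= 0 + 2984
= 2984

2984


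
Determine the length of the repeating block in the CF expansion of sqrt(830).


Run the CF algorithm for sqrt(830).
a_0 = floor(sqrt(830)) = 28; set m_0=0, q_0=1.
Recurrence: m' = q*a - m,  q' = (d - m'^2)/q,  a' = floor((a_0 + m')/q').
  step 1: m=28, q=46, a=1
  step 2: m=18, q=11, a=4
  step 3: m=26, q=14, a=3
  step 4: m=16, q=41, a=1
  step 5: m=25, q=5, a=10
  step 6: m=25, q=41, a=1
  step 7: m=16, q=14, a=3
  step 8: m=26, q=11, a=4
  step 9: m=18, q=46, a=1
  step 10: m=28, q=1, a=56
a_10 = 2*a_0 = 56, so the period closes here.
sqrt(830) = [28; 1, 4, 3, 1, 10, 1, 3, 4, 1, 56]
Period length = 10

10


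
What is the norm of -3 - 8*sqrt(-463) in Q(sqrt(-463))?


N(a + b*sqrt(d)) = a^2 - d*b^2
= (-3)^2 - (-463)*(-8)^2
= 9 + 29632
= 29641

29641


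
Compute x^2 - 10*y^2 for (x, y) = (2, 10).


x^2 - d*y^2
= 2^2 - 10*10^2
= 4 - 1000
= -996

-996


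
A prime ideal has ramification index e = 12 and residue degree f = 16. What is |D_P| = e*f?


|D_P| = e * f
= 12 * 16
= 192

192


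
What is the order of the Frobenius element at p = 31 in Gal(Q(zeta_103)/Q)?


The Frobenius at p in Gal(Q(zeta_n)/Q) = (Z/nZ)* is the class of p, so its order is ord_103(31), the smallest k >= 1 with 31^k = 1 mod 103.
n = 103 = 103, phi(103) = 102; the order divides phi(n).
Divisors of 102: 1, 2, 3, 6, 17, 34, 51, 102
Repeated squaring mod 103: 31^1 = 31, 31^2 = 34, 31^4 = 23, 31^8 = 14, 31^16 = 93, 31^32 = 100, 31^64 = 9
Test divisors in increasing order:
  k=1: 31^1 = 31 mod 103
  k=2: 31^2 = 34 mod 103
  k=3: 31^3 = 34 * 31 = 24 mod 103
  k=6: 31^6 = 23 * 34 = 61 mod 103
  k=17: 31^17 = 93 * 31 = 102 mod 103
  k=34: 31^34 = 100 * 34 = 1 mod 103  <- first divisor giving 1
Order = 34

34


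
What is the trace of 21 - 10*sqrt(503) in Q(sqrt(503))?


Tr(a + b*sqrt(d)) = (a + b*sqrt(d)) + (a - b*sqrt(d)) = 2a
= 2 * (21)
= 42

42


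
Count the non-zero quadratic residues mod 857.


For prime p, the number of non-zero quadratic residues is (p-1)/2.
= (857-1)/2
= 428

428


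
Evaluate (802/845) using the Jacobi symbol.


Compute (802/845) via quadratic reciprocity:
  pull out 2: (2/845) = -1  (since 845 mod 8 = 5)
  reciprocity: (401/845) -> +(845/401)
  reduce: (43/401)
  reciprocity: (43/401) -> +(401/43)
  reduce: (14/43)
  pull out 2: (2/43) = -1  (since 43 mod 8 = 3)
  reciprocity: (7/43) -> -(43/7)
  reduce: (1/7)
  (1/7) = 1
Product of signs = -1

-1


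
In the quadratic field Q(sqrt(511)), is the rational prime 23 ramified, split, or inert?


K = Q(sqrt(511)). Since d mod 4 = 3, disc(K) = 2044.
Check p | disc: 2044 mod 23 = 20.
p does not divide disc. Compute Legendre symbol (d/p):
5^((23-1)/2) mod 23 = -1
(d/p) = -1, so p is inert: (p) stays prime with e=1, f=2, g=1.
Therefore p is inert.

inert


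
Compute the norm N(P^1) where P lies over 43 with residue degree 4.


N(P^a) = p^(a*f)
= 43^(1*4)
= 43^4
= 3418801

3418801


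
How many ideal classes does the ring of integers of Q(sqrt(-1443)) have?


K = Q(sqrt(-1443)). d mod 4 = 1, so D = disc(K) = d = -1443
h(K) equals the number of primitive reduced positive-definite forms (a, b, c) = a*x^2 + b*x*y + c*y^2 with b^2 - 4ac = D,
where reduced means |b| <= a <= c, with b >= 0 whenever |b| = a or a = c, and primitive means gcd(a, b, c) = 1.
Reduced forces 3a^2 <= |D| = 1443, so 1 <= a <= 21; b must have the parity of D, and c = (b^2 - D)/(4a) must be an integer >= a.
Enumerate a = 1..21, b in [-a, a]:
  a=1: (1, 1, 361)  [1]
  a=2: none
  a=3: (3, 3, 121)  [1]
  a=4..10: none
  a=11: (11, -3, 33), (11, 3, 33)  [2]
  a=12: none
  a=13: (13, 13, 31)  [1]
  a=14..16: none
  a=17: (17, -11, 23), (17, 11, 23)  [2]
  a=18: none
  a=19: (19, 1, 19)  [1]
  a=20..21: none
Total reduced forms: 1 + 1 + 2 + 1 + 2 + 1 = 8
h = 8

8


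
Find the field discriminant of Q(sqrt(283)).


For K = Q(sqrt(d)) with d squarefree: disc(K) = d if d = 1 mod 4, and disc(K) = 4d if d = 2 or 3 mod 4.
Here d = 283, and d mod 4 = 3.
d = 3 mod 4, not 1 (O_K = Z[sqrt(d)]), so disc(K) = 4d = 4 * (283) = 1132

1132


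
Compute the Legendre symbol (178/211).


p = 211 is prime, so compute (178/211) with the reciprocity algorithm (Jacobi-symbol steps: pull out 2s via (2/n), flip via reciprocity, reduce):
  pull out 2: (2/211) = -1  (since 211 mod 8 = 3)
  reciprocity: (89/211) -> +(211/89)
  reduce: (33/89)
  reciprocity: (33/89) -> +(89/33)
  reduce: (23/33)
  reciprocity: (23/33) -> +(33/23)
  reduce: (10/23)
  pull out 2: (2/23) = +1  (since 23 mod 8 = 7)
  reciprocity: (5/23) -> +(23/5)
  reduce: (3/5)
  reciprocity: (3/5) -> +(5/3)
  reduce: (2/3)
  pull out 2: (2/3) = -1  (since 3 mod 8 = 3)
  (1/3) = 1
Product of signs = 1
(178/211) = 1

1


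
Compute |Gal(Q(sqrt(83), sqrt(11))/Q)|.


The 2 square roots of distinct primes are multiplicatively independent over Q,
so [K:Q] = 2^2 and Gal(K/Q) is isomorphic to (Z/2Z)^2.
|Gal| = 2^2 = 4

4


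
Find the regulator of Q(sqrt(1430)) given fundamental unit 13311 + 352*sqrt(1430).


epsilon = 13311 + 352*sqrt(1430)
= 26622.0000
R = ln(26622.0000)
= 10.1895

10.1895


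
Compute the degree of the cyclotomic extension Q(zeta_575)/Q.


The degree equals Euler's totient phi(575).
575 = 5^2 * 23
phi(575) = 440

440


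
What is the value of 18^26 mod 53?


p = 53 is prime and the exponent is (p-1)/2 = 26, so by Euler's criterion 18^26 = (18/53) = +1 or -1 mod 53.
Compute by square-and-multiply:
  26 = 16 + 8 + 2 (binary 11010)
  Repeated squaring mod 53: 18^1 = 18, 18^2 = 6, 18^4 = 36, 18^8 = 24, 18^16 = 46
  18^26 = 18^16 * 18^8 * 18^2 = 46 * 24 * 6 mod 53
    46 * 24 = 1104 = 44 mod 53
    44 * 6 = 264 = 52 mod 53
  18^26 = 52 mod 53
Result 52 = p - 1 = -1 mod 53: 18 is a quadratic non-residue mod 53. As a residue in [0, p-1] the value is 52.
18^26 mod 53 = 52

52


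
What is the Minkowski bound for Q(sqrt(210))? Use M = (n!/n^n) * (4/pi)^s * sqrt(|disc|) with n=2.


d = 210, d mod 4 = 2, so disc(K) = 4d = 840; |disc(K)| = 840
Real quadratic field, so n = 2, s = r2 = 0, r1 = 2
M = (n!/n^n) * (4/pi)^s * sqrt(|disc(K)|) = (2!/2^2) * (4/pi)^0 * sqrt(840)
= 0.5 * 1.000000 * 28.982753
= 14.4914

14.4914


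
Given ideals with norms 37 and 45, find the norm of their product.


N(IJ) = N(I) * N(J)
= 37 * 45
= 1665

1665


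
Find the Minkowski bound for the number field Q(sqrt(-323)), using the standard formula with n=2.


d = -323, d mod 4 = 1, so disc(K) = d = -323; |disc(K)| = 323
Imaginary quadratic field, so n = 2, s = r2 = 1, r1 = 0
M = (n!/n^n) * (4/pi)^s * sqrt(|disc(K)|) = (2!/2^2) * (4/pi)^1 * sqrt(323)
= 0.5 * 1.273240 * 17.972201
= 11.4415

11.4415


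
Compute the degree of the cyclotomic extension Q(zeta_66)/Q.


The degree equals Euler's totient phi(66).
66 = 2 * 3 * 11
phi(66) = 20

20


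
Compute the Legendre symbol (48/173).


p = 173 is prime, so compute (48/173) with the reciprocity algorithm (Jacobi-symbol steps: pull out 2s via (2/n), flip via reciprocity, reduce):
  pull out 2: (2/173) = -1  (since 173 mod 8 = 5)
  pull out 2: (2/173) = -1  (since 173 mod 8 = 5)
  pull out 2: (2/173) = -1  (since 173 mod 8 = 5)
  pull out 2: (2/173) = -1  (since 173 mod 8 = 5)
  reciprocity: (3/173) -> +(173/3)
  reduce: (2/3)
  pull out 2: (2/3) = -1  (since 3 mod 8 = 3)
  (1/3) = 1
Product of signs = -1
(48/173) = -1

-1


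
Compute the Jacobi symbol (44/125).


Compute (44/125) via quadratic reciprocity:
  pull out 2: (2/125) = -1  (since 125 mod 8 = 5)
  pull out 2: (2/125) = -1  (since 125 mod 8 = 5)
  reciprocity: (11/125) -> +(125/11)
  reduce: (4/11)
  pull out 2: (2/11) = -1  (since 11 mod 8 = 3)
  pull out 2: (2/11) = -1  (since 11 mod 8 = 3)
  (1/11) = 1
Product of signs = 1

1


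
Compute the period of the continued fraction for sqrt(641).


Run the CF algorithm for sqrt(641).
a_0 = floor(sqrt(641)) = 25; set m_0=0, q_0=1.
Recurrence: m' = q*a - m,  q' = (d - m'^2)/q,  a' = floor((a_0 + m')/q').
  step 1: m=25, q=16, a=3
  step 2: m=23, q=7, a=6
  step 3: m=19, q=40, a=1
  step 4: m=21, q=5, a=9
  step 5: m=24, q=13, a=3
  step 6: m=15, q=32, a=1
  step 7: m=17, q=11, a=3
  step 8: m=16, q=35, a=1
  step 9: m=19, q=8, a=5
  step 10: m=21, q=25, a=1
  step 11: m=4, q=25, a=1
  step 12: m=21, q=8, a=5
  step 13: m=19, q=35, a=1
  step 14: m=16, q=11, a=3
  step 15: m=17, q=32, a=1
  step 16: m=15, q=13, a=3
  step 17: m=24, q=5, a=9
  step 18: m=21, q=40, a=1
  step 19: m=19, q=7, a=6
  step 20: m=23, q=16, a=3
  step 21: m=25, q=1, a=50
a_21 = 2*a_0 = 50, so the period closes here.
sqrt(641) = [25; 3, 6, 1, 9, 3, 1, 3, 1, 5, 1, 1, 5, 1, 3, 1, 3, 9, 1, 6, 3, 50]
Period length = 21

21


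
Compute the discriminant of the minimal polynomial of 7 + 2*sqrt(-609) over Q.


The element 7 + 2*sqrt(-609) has minimal polynomial:
x^2 - 14*x + 2485
Discriminant = (-14)^2 - 4*(2485)
= 196 - 9940
= -9744

-9744


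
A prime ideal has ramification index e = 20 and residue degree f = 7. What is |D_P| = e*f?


|D_P| = e * f
= 20 * 7
= 140

140


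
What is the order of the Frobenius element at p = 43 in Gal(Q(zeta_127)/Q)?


The Frobenius at p in Gal(Q(zeta_n)/Q) = (Z/nZ)* is the class of p, so its order is ord_127(43), the smallest k >= 1 with 43^k = 1 mod 127.
n = 127 = 127, phi(127) = 126; the order divides phi(n).
Divisors of 126: 1, 2, 3, 6, 7, 9, 14, 18, 21, 42, 63, 126
Repeated squaring mod 127: 43^1 = 43, 43^2 = 71, 43^4 = 88, 43^8 = 124, 43^16 = 9, 43^32 = 81, 43^64 = 84
Test divisors in increasing order:
  k=1: 43^1 = 43 mod 127
  k=2: 43^2 = 71 mod 127
  k=3: 43^3 = 71 * 43 = 5 mod 127
  k=6: 43^6 = 88 * 71 = 25 mod 127
  k=7: 43^7 = 88 * 71 * 43 = 59 mod 127
  k=9: 43^9 = 124 * 43 = 125 mod 127
  k=14: 43^14 = 124 * 88 * 71 = 52 mod 127
  k=18: 43^18 = 9 * 71 = 4 mod 127
  k=21: 43^21 = 9 * 88 * 43 = 20 mod 127
  k=42: 43^42 = 81 * 124 * 71 = 19 mod 127
  k=63: 43^63 = 81 * 9 * 124 * 88 * 71 * 43 = 126 mod 127
  k=126: 43^126 = 84 * 81 * 9 * 124 * 88 * 71 = 1 mod 127  <- first divisor giving 1
Order = 126

126


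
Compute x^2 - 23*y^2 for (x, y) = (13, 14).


x^2 - d*y^2
= 13^2 - 23*14^2
= 169 - 4508
= -4339

-4339


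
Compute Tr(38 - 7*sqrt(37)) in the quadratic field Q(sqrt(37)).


Tr(a + b*sqrt(d)) = (a + b*sqrt(d)) + (a - b*sqrt(d)) = 2a
= 2 * (38)
= 76

76


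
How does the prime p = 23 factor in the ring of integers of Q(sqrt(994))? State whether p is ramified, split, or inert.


K = Q(sqrt(994)). Since d mod 4 = 2, disc(K) = 3976.
Check p | disc: 3976 mod 23 = 20.
p does not divide disc. Compute Legendre symbol (d/p):
5^((23-1)/2) mod 23 = -1
(d/p) = -1, so p is inert: (p) stays prime with e=1, f=2, g=1.
Therefore p is inert.

inert


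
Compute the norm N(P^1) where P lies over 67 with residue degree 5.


N(P^a) = p^(a*f)
= 67^(1*5)
= 67^5
= 1350125107

1350125107


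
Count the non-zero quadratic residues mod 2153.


For prime p, the number of non-zero quadratic residues is (p-1)/2.
= (2153-1)/2
= 1076

1076


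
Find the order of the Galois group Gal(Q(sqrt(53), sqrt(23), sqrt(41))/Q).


The 3 square roots of distinct primes are multiplicatively independent over Q,
so [K:Q] = 2^3 and Gal(K/Q) is isomorphic to (Z/2Z)^3.
|Gal| = 2^3 = 8

8


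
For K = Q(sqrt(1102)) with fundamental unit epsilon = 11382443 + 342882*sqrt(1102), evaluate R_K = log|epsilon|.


epsilon = 11382443 + 342882*sqrt(1102)
= 2.2765e+07
R = ln(2.2765e+07)
= 16.9407

16.9407


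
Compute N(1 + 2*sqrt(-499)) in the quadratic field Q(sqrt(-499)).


N(a + b*sqrt(d)) = a^2 - d*b^2
= (1)^2 - (-499)*(2)^2
= 1 + 1996
= 1997

1997


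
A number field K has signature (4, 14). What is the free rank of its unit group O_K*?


By Dirichlet's unit theorem:
rank = r1 + r2 - 1
= 4 + 14 - 1
= 17

17


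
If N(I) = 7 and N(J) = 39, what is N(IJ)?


N(IJ) = N(I) * N(J)
= 7 * 39
= 273

273


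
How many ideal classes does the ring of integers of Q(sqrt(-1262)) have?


K = Q(sqrt(-1262)). d mod 4 = 2, so D = disc(K) = 4d = -5048
h(K) equals the number of primitive reduced positive-definite forms (a, b, c) = a*x^2 + b*x*y + c*y^2 with b^2 - 4ac = D,
where reduced means |b| <= a <= c, with b >= 0 whenever |b| = a or a = c, and primitive means gcd(a, b, c) = 1.
Reduced forces 3a^2 <= |D| = 5048, so 1 <= a <= 41; b must have the parity of D, and c = (b^2 - D)/(4a) must be an integer >= a.
Enumerate a = 1..41, b in [-a, a]:
  a=1: (1, 0, 1262)  [1]
  a=2: (2, 0, 631)  [1]
  a=3: (3, -2, 421), (3, 2, 421)  [2]
  a=4..5: none
  a=6: (6, -4, 211), (6, 4, 211)  [2]
  a=7..8: none
  a=9: (9, -8, 142), (9, 8, 142)  [2]
  a=10: none
  a=11: (11, -10, 117), (11, 10, 117)  [2]
  a=12: none
  a=13: (13, -10, 99), (13, 10, 99)  [2]
  a=14..16: none
  a=17: (17, -16, 78), (17, 16, 78)  [2]
  a=18: (18, -8, 71), (18, 8, 71)  [2]
  a=19: (19, -14, 69), (19, 14, 69)  [2]
  a=20..21: none
  a=22: (22, -12, 59), (22, 12, 59)  [2]
  a=23: (23, -14, 57), (23, 14, 57)  [2]
  a=24..25: none
  a=26: (26, -16, 51), (26, 16, 51)  [2]
  a=27: (27, -26, 53), (27, 26, 53)  [2]
  a=28..30: none
  a=31: (31, -6, 41), (31, 6, 41)  [2]
  a=32: none
  a=33: (33, -32, 46), (33, -10, 39), (33, 10, 39), (33, 32, 46)  [4]
  a=34: (34, -16, 39), (34, 16, 39)  [2]
  a=35..36: none
  a=37: (37, -24, 38), (37, 24, 38)  [2]
  a=38..41: none
Total reduced forms: 1 + 1 + 2 + 2 + 2 + 2 + 2 + 2 + 2 + 2 + 2 + 2 + 2 + 2 + 2 + 4 + 2 + 2 = 36
h = 36

36


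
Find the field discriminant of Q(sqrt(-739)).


For K = Q(sqrt(d)) with d squarefree: disc(K) = d if d = 1 mod 4, and disc(K) = 4d if d = 2 or 3 mod 4.
Here d = -739, and d mod 4 = 1.
d = 1 mod 4 (O_K = Z[(1+sqrt(d))/2]), so disc(K) = d = -739

-739


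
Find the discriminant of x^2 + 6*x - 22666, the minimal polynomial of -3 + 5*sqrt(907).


The element -3 + 5*sqrt(907) has minimal polynomial:
x^2 + 6*x - 22666
Discriminant = (6)^2 - 4*(-22666)
= 36 + 90664
= 90700

90700


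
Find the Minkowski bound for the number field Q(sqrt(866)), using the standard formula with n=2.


d = 866, d mod 4 = 2, so disc(K) = 4d = 3464; |disc(K)| = 3464
Real quadratic field, so n = 2, s = r2 = 0, r1 = 2
M = (n!/n^n) * (4/pi)^s * sqrt(|disc(K)|) = (2!/2^2) * (4/pi)^0 * sqrt(3464)
= 0.5 * 1.000000 * 58.855756
= 29.4279

29.4279


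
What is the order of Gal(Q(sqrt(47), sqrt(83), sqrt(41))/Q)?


The 3 square roots of distinct primes are multiplicatively independent over Q,
so [K:Q] = 2^3 and Gal(K/Q) is isomorphic to (Z/2Z)^3.
|Gal| = 2^3 = 8

8


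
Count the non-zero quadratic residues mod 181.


For prime p, the number of non-zero quadratic residues is (p-1)/2.
= (181-1)/2
= 90

90


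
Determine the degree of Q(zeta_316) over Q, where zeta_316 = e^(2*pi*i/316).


The degree equals Euler's totient phi(316).
316 = 2^2 * 79
phi(316) = 156

156


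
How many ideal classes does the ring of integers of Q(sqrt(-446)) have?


K = Q(sqrt(-446)). d mod 4 = 2, so D = disc(K) = 4d = -1784
h(K) equals the number of primitive reduced positive-definite forms (a, b, c) = a*x^2 + b*x*y + c*y^2 with b^2 - 4ac = D,
where reduced means |b| <= a <= c, with b >= 0 whenever |b| = a or a = c, and primitive means gcd(a, b, c) = 1.
Reduced forces 3a^2 <= |D| = 1784, so 1 <= a <= 24; b must have the parity of D, and c = (b^2 - D)/(4a) must be an integer >= a.
Enumerate a = 1..24, b in [-a, a]:
  a=1: (1, 0, 446)  [1]
  a=2: (2, 0, 223)  [1]
  a=3: (3, -2, 149), (3, 2, 149)  [2]
  a=4: none
  a=5: (5, -4, 90), (5, 4, 90)  [2]
  a=6: (6, -4, 75), (6, 4, 75)  [2]
  a=7: (7, -6, 65), (7, 6, 65)  [2]
  a=8: none
  a=9: (9, -4, 50), (9, 4, 50)  [2]
  a=10: (10, -4, 45), (10, 4, 45)  [2]
  a=11: (11, -8, 42), (11, 8, 42)  [2]
  a=12: none
  a=13: (13, -6, 35), (13, 6, 35)  [2]
  a=14: (14, -8, 33), (14, 8, 33)  [2]
  a=15: (15, -14, 33), (15, -4, 30), (15, 4, 30), (15, 14, 33)  [4]
  a=16: none
  a=17: (17, -16, 30), (17, 16, 30)  [2]
  a=18: (18, -4, 25), (18, 4, 25)  [2]
  a=19..20: none
  a=21: (21, -20, 26), (21, -8, 22), (21, 8, 22), (21, 20, 26)  [4]
  a=22..24: none
Total reduced forms: 1 + 1 + 2 + 2 + 2 + 2 + 2 + 2 + 2 + 2 + 2 + 4 + 2 + 2 + 4 = 32
h = 32

32


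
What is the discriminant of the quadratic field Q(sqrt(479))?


For K = Q(sqrt(d)) with d squarefree: disc(K) = d if d = 1 mod 4, and disc(K) = 4d if d = 2 or 3 mod 4.
Here d = 479, and d mod 4 = 3.
d = 3 mod 4, not 1 (O_K = Z[sqrt(d)]), so disc(K) = 4d = 4 * (479) = 1916

1916


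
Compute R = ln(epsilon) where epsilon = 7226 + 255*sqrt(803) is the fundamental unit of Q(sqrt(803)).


epsilon = 7226 + 255*sqrt(803)
= 14451.9999
R = ln(14451.9999)
= 9.5786

9.5786


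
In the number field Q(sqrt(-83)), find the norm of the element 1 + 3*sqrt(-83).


N(a + b*sqrt(d)) = a^2 - d*b^2
= (1)^2 - (-83)*(3)^2
= 1 + 747
= 748

748


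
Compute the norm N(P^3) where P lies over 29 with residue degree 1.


N(P^a) = p^(a*f)
= 29^(3*1)
= 29^3
= 24389

24389


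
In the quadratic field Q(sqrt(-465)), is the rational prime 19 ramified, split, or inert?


K = Q(sqrt(-465)). Since d mod 4 = 3, disc(K) = -1860.
Check p | disc: -1860 mod 19 = 2.
p does not divide disc. Compute Legendre symbol (d/p):
10^((19-1)/2) mod 19 = -1
(d/p) = -1, so p is inert: (p) stays prime with e=1, f=2, g=1.
Therefore p is inert.

inert


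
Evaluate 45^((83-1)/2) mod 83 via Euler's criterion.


p = 83 is prime and the exponent is (p-1)/2 = 41, so by Euler's criterion 45^41 = (45/83) = +1 or -1 mod 83.
Compute by square-and-multiply:
  41 = 32 + 8 + 1 (binary 101001)
  Repeated squaring mod 83: 45^1 = 45, 45^2 = 33, 45^4 = 10, 45^8 = 17, 45^16 = 40, 45^32 = 23
  45^41 = 45^32 * 45^8 * 45^1 = 23 * 17 * 45 mod 83
    23 * 17 = 391 = 59 mod 83
    59 * 45 = 2655 = 82 mod 83
  45^41 = 82 mod 83
Result 82 = p - 1 = -1 mod 83: 45 is a quadratic non-residue mod 83. As a residue in [0, p-1] the value is 82.
45^41 mod 83 = 82

82


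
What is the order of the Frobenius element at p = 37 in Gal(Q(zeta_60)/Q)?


The Frobenius at p in Gal(Q(zeta_n)/Q) = (Z/nZ)* is the class of p, so its order is ord_60(37), the smallest k >= 1 with 37^k = 1 mod 60.
n = 60 = 2^2 * 3 * 5, phi(60) = 16; the order divides phi(n).
Divisors of 16: 1, 2, 4, 8, 16
Repeated squaring mod 60: 37^1 = 37, 37^2 = 49, 37^4 = 1, 37^8 = 1, 37^16 = 1
Test divisors in increasing order:
  k=1: 37^1 = 37 mod 60
  k=2: 37^2 = 49 mod 60
  k=4: 37^4 = 1 mod 60  <- first divisor giving 1
Order = 4

4


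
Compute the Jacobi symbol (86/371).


Compute (86/371) via quadratic reciprocity:
  pull out 2: (2/371) = -1  (since 371 mod 8 = 3)
  reciprocity: (43/371) -> -(371/43)
  reduce: (27/43)
  reciprocity: (27/43) -> -(43/27)
  reduce: (16/27)
  pull out 2: (2/27) = -1  (since 27 mod 8 = 3)
  pull out 2: (2/27) = -1  (since 27 mod 8 = 3)
  pull out 2: (2/27) = -1  (since 27 mod 8 = 3)
  pull out 2: (2/27) = -1  (since 27 mod 8 = 3)
  (1/27) = 1
Product of signs = -1

-1


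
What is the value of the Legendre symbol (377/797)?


p = 797 is prime, so compute (377/797) with the reciprocity algorithm (Jacobi-symbol steps: pull out 2s via (2/n), flip via reciprocity, reduce):
  reciprocity: (377/797) -> +(797/377)
  reduce: (43/377)
  reciprocity: (43/377) -> +(377/43)
  reduce: (33/43)
  reciprocity: (33/43) -> +(43/33)
  reduce: (10/33)
  pull out 2: (2/33) = +1  (since 33 mod 8 = 1)
  reciprocity: (5/33) -> +(33/5)
  reduce: (3/5)
  reciprocity: (3/5) -> +(5/3)
  reduce: (2/3)
  pull out 2: (2/3) = -1  (since 3 mod 8 = 3)
  (1/3) = 1
Product of signs = -1
(377/797) = -1

-1


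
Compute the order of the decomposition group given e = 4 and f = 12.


|D_P| = e * f
= 4 * 12
= 48

48


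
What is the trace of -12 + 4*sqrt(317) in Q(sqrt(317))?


Tr(a + b*sqrt(d)) = (a + b*sqrt(d)) + (a - b*sqrt(d)) = 2a
= 2 * (-12)
= -24

-24


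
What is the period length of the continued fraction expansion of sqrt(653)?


Run the CF algorithm for sqrt(653).
a_0 = floor(sqrt(653)) = 25; set m_0=0, q_0=1.
Recurrence: m' = q*a - m,  q' = (d - m'^2)/q,  a' = floor((a_0 + m')/q').
  step 1: m=25, q=28, a=1
  step 2: m=3, q=23, a=1
  step 3: m=20, q=11, a=4
  step 4: m=24, q=7, a=7
  step 5: m=25, q=4, a=12
  step 6: m=23, q=31, a=1
  step 7: m=8, q=19, a=1
  step 8: m=11, q=28, a=1
  step 9: m=17, q=13, a=3
  step 10: m=22, q=13, a=3
  step 11: m=17, q=28, a=1
  step 12: m=11, q=19, a=1
  step 13: m=8, q=31, a=1
  step 14: m=23, q=4, a=12
  step 15: m=25, q=7, a=7
  step 16: m=24, q=11, a=4
  step 17: m=20, q=23, a=1
  step 18: m=3, q=28, a=1
  step 19: m=25, q=1, a=50
a_19 = 2*a_0 = 50, so the period closes here.
sqrt(653) = [25; 1, 1, 4, 7, 12, 1, 1, 1, 3, 3, 1, 1, 1, 12, 7, 4, 1, 1, 50]
Period length = 19

19


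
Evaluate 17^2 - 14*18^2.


x^2 - d*y^2
= 17^2 - 14*18^2
= 289 - 4536
= -4247

-4247


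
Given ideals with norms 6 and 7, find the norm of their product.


N(IJ) = N(I) * N(J)
= 6 * 7
= 42

42


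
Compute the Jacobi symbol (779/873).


Compute (779/873) via quadratic reciprocity:
  reciprocity: (779/873) -> +(873/779)
  reduce: (94/779)
  pull out 2: (2/779) = -1  (since 779 mod 8 = 3)
  reciprocity: (47/779) -> -(779/47)
  reduce: (27/47)
  reciprocity: (27/47) -> -(47/27)
  reduce: (20/27)
  pull out 2: (2/27) = -1  (since 27 mod 8 = 3)
  pull out 2: (2/27) = -1  (since 27 mod 8 = 3)
  reciprocity: (5/27) -> +(27/5)
  reduce: (2/5)
  pull out 2: (2/5) = -1  (since 5 mod 8 = 5)
  (1/5) = 1
Product of signs = 1

1


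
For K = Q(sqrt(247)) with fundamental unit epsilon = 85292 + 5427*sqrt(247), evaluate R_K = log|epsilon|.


epsilon = 85292 + 5427*sqrt(247)
= 170584.0000
R = ln(170584.0000)
= 12.0470

12.0470


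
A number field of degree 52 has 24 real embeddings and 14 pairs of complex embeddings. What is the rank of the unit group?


By Dirichlet's unit theorem:
rank = r1 + r2 - 1
= 24 + 14 - 1
= 37

37


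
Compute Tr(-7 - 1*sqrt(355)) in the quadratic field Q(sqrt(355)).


Tr(a + b*sqrt(d)) = (a + b*sqrt(d)) + (a - b*sqrt(d)) = 2a
= 2 * (-7)
= -14

-14


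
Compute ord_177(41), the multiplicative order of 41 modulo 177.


We want ord_177(41), the smallest k >= 1 with 41^k = 1 mod 177.
n = 177 = 3 * 59, phi(177) = 116; the order divides phi(n).
Divisors of 116: 1, 2, 4, 29, 58, 116
Repeated squaring mod 177: 41^1 = 41, 41^2 = 88, 41^4 = 133, 41^8 = 166, 41^16 = 121, 41^32 = 127, 41^64 = 22
Test divisors in increasing order:
  k=1: 41^1 = 41 mod 177
  k=2: 41^2 = 88 mod 177
  k=4: 41^4 = 133 mod 177
  k=29: 41^29 = 121 * 166 * 133 * 41 = 119 mod 177
  k=58: 41^58 = 127 * 121 * 166 * 88 = 1 mod 177  <- first divisor giving 1
Order = 58

58


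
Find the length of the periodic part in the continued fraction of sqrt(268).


Run the CF algorithm for sqrt(268).
a_0 = floor(sqrt(268)) = 16; set m_0=0, q_0=1.
Recurrence: m' = q*a - m,  q' = (d - m'^2)/q,  a' = floor((a_0 + m')/q').
  step 1: m=16, q=12, a=2
  step 2: m=8, q=17, a=1
  step 3: m=9, q=11, a=2
  step 4: m=13, q=9, a=3
  step 5: m=14, q=8, a=3
  step 6: m=10, q=21, a=1
  step 7: m=11, q=7, a=3
  step 8: m=10, q=24, a=1
  step 9: m=14, q=3, a=10
  step 10: m=16, q=4, a=8
  step 11: m=16, q=3, a=10
  step 12: m=14, q=24, a=1
  step 13: m=10, q=7, a=3
  step 14: m=11, q=21, a=1
  step 15: m=10, q=8, a=3
  step 16: m=14, q=9, a=3
  step 17: m=13, q=11, a=2
  step 18: m=9, q=17, a=1
  step 19: m=8, q=12, a=2
  step 20: m=16, q=1, a=32
a_20 = 2*a_0 = 32, so the period closes here.
sqrt(268) = [16; 2, 1, 2, 3, 3, 1, 3, 1, 10, 8, 10, 1, 3, 1, 3, 3, 2, 1, 2, 32]
Period length = 20

20


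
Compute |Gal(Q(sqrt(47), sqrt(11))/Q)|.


The 2 square roots of distinct primes are multiplicatively independent over Q,
so [K:Q] = 2^2 and Gal(K/Q) is isomorphic to (Z/2Z)^2.
|Gal| = 2^2 = 4

4


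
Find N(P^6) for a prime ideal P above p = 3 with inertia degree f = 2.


N(P^a) = p^(a*f)
= 3^(6*2)
= 3^12
= 531441

531441


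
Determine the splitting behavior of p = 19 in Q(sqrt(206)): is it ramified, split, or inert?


K = Q(sqrt(206)). Since d mod 4 = 2, disc(K) = 824.
Check p | disc: 824 mod 19 = 7.
p does not divide disc. Compute Legendre symbol (d/p):
16^((19-1)/2) mod 19 = 1
(d/p) = 1, so p splits: (p) = P*P' with e=1, f=1, g=2.
Therefore p is split.

split


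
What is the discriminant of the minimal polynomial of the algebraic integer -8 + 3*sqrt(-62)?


The element -8 + 3*sqrt(-62) has minimal polynomial:
x^2 + 16*x + 622
Discriminant = (16)^2 - 4*(622)
= 256 - 2488
= -2232

-2232


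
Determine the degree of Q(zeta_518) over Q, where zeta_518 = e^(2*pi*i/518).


The degree equals Euler's totient phi(518).
518 = 2 * 7 * 37
phi(518) = 216

216


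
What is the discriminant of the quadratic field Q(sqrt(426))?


For K = Q(sqrt(d)) with d squarefree: disc(K) = d if d = 1 mod 4, and disc(K) = 4d if d = 2 or 3 mod 4.
Here d = 426, and d mod 4 = 2.
d = 2 mod 4, not 1 (O_K = Z[sqrt(d)]), so disc(K) = 4d = 4 * (426) = 1704

1704


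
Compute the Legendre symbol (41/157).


p = 157 is prime, so compute (41/157) with the reciprocity algorithm (Jacobi-symbol steps: pull out 2s via (2/n), flip via reciprocity, reduce):
  reciprocity: (41/157) -> +(157/41)
  reduce: (34/41)
  pull out 2: (2/41) = +1  (since 41 mod 8 = 1)
  reciprocity: (17/41) -> +(41/17)
  reduce: (7/17)
  reciprocity: (7/17) -> +(17/7)
  reduce: (3/7)
  reciprocity: (3/7) -> -(7/3)
  reduce: (1/3)
  (1/3) = 1
Product of signs = -1
(41/157) = -1

-1


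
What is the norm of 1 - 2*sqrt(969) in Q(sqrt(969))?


N(a + b*sqrt(d)) = a^2 - d*b^2
= (1)^2 - (969)*(-2)^2
= 1 - 3876
= -3875

-3875


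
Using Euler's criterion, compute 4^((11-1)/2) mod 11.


p = 11 is prime and the exponent is (p-1)/2 = 5, so by Euler's criterion 4^5 = (4/11) = +1 or -1 mod 11.
Compute by square-and-multiply:
  5 = 4 + 1 (binary 101)
  Repeated squaring mod 11: 4^1 = 4, 4^2 = 5, 4^4 = 3
  4^5 = 4^4 * 4^1 = 3 * 4 mod 11
    3 * 4 = 12 = 1 mod 11
  4^5 = 1 mod 11
Result 1: 4 is a quadratic residue mod 11.
4^5 mod 11 = 1

1


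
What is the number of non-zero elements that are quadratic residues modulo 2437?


For prime p, the number of non-zero quadratic residues is (p-1)/2.
= (2437-1)/2
= 1218

1218


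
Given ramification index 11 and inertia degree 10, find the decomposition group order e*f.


|D_P| = e * f
= 11 * 10
= 110

110


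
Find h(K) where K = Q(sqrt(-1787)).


K = Q(sqrt(-1787)). d mod 4 = 1, so D = disc(K) = d = -1787
h(K) equals the number of primitive reduced positive-definite forms (a, b, c) = a*x^2 + b*x*y + c*y^2 with b^2 - 4ac = D,
where reduced means |b| <= a <= c, with b >= 0 whenever |b| = a or a = c, and primitive means gcd(a, b, c) = 1.
Reduced forces 3a^2 <= |D| = 1787, so 1 <= a <= 24; b must have the parity of D, and c = (b^2 - D)/(4a) must be an integer >= a.
Enumerate a = 1..24, b in [-a, a]:
  a=1: (1, 1, 447)  [1]
  a=2: none
  a=3: (3, -1, 149), (3, 1, 149)  [2]
  a=4..8: none
  a=9: (9, -7, 51), (9, 7, 51)  [2]
  a=10..16: none
  a=17: (17, -7, 27), (17, 7, 27)  [2]
  a=18..24: none
Total reduced forms: 1 + 2 + 2 + 2 = 7
h = 7

7


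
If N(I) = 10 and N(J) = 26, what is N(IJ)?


N(IJ) = N(I) * N(J)
= 10 * 26
= 260

260


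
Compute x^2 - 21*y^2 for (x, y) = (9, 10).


x^2 - d*y^2
= 9^2 - 21*10^2
= 81 - 2100
= -2019

-2019


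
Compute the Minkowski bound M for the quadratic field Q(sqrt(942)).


d = 942, d mod 4 = 2, so disc(K) = 4d = 3768; |disc(K)| = 3768
Real quadratic field, so n = 2, s = r2 = 0, r1 = 2
M = (n!/n^n) * (4/pi)^s * sqrt(|disc(K)|) = (2!/2^2) * (4/pi)^0 * sqrt(3768)
= 0.5 * 1.000000 * 61.384037
= 30.6920

30.6920


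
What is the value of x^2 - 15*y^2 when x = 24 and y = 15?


x^2 - d*y^2
= 24^2 - 15*15^2
= 576 - 3375
= -2799

-2799


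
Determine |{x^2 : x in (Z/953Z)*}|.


For prime p, the number of non-zero quadratic residues is (p-1)/2.
= (953-1)/2
= 476

476


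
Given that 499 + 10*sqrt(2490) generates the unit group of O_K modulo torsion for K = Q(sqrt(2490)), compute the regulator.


epsilon = 499 + 10*sqrt(2490)
= 997.9990
R = ln(997.9990)
= 6.9058

6.9058


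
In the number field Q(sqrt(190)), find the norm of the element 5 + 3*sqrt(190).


N(a + b*sqrt(d)) = a^2 - d*b^2
= (5)^2 - (190)*(3)^2
= 25 - 1710
= -1685

-1685


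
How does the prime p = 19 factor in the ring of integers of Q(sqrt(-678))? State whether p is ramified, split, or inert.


K = Q(sqrt(-678)). Since d mod 4 = 2, disc(K) = -2712.
Check p | disc: -2712 mod 19 = 5.
p does not divide disc. Compute Legendre symbol (d/p):
6^((19-1)/2) mod 19 = 1
(d/p) = 1, so p splits: (p) = P*P' with e=1, f=1, g=2.
Therefore p is split.

split


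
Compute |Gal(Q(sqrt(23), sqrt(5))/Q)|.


The 2 square roots of distinct primes are multiplicatively independent over Q,
so [K:Q] = 2^2 and Gal(K/Q) is isomorphic to (Z/2Z)^2.
|Gal| = 2^2 = 4

4


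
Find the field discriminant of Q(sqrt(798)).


For K = Q(sqrt(d)) with d squarefree: disc(K) = d if d = 1 mod 4, and disc(K) = 4d if d = 2 or 3 mod 4.
Here d = 798, and d mod 4 = 2.
d = 2 mod 4, not 1 (O_K = Z[sqrt(d)]), so disc(K) = 4d = 4 * (798) = 3192

3192


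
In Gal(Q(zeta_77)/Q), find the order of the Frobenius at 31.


The Frobenius at p in Gal(Q(zeta_n)/Q) = (Z/nZ)* is the class of p, so its order is ord_77(31), the smallest k >= 1 with 31^k = 1 mod 77.
n = 77 = 7 * 11, phi(77) = 60; the order divides phi(n).
Divisors of 60: 1, 2, 3, 4, 5, 6, 10, 12, 15, 20, 30, 60
Repeated squaring mod 77: 31^1 = 31, 31^2 = 37, 31^4 = 60, 31^8 = 58, 31^16 = 53, 31^32 = 37
Test divisors in increasing order:
  k=1: 31^1 = 31 mod 77
  k=2: 31^2 = 37 mod 77
  k=3: 31^3 = 37 * 31 = 69 mod 77
  k=4: 31^4 = 60 mod 77
  k=5: 31^5 = 60 * 31 = 12 mod 77
  k=6: 31^6 = 60 * 37 = 64 mod 77
  k=10: 31^10 = 58 * 37 = 67 mod 77
  k=12: 31^12 = 58 * 60 = 15 mod 77
  k=15: 31^15 = 58 * 60 * 37 * 31 = 34 mod 77
  k=20: 31^20 = 53 * 60 = 23 mod 77
  k=30: 31^30 = 53 * 58 * 60 * 37 = 1 mod 77  <- first divisor giving 1
Order = 30

30


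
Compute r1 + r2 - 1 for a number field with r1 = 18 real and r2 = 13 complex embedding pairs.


By Dirichlet's unit theorem:
rank = r1 + r2 - 1
= 18 + 13 - 1
= 30

30


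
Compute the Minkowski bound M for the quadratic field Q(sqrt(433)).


d = 433, d mod 4 = 1, so disc(K) = d = 433; |disc(K)| = 433
Real quadratic field, so n = 2, s = r2 = 0, r1 = 2
M = (n!/n^n) * (4/pi)^s * sqrt(|disc(K)|) = (2!/2^2) * (4/pi)^0 * sqrt(433)
= 0.5 * 1.000000 * 20.808652
= 10.4043

10.4043


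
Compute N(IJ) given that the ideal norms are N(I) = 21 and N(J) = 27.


N(IJ) = N(I) * N(J)
= 21 * 27
= 567

567


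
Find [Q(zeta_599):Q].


The degree equals Euler's totient phi(599).
599 = 599
phi(599) = 598

598


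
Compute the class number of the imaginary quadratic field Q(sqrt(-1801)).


K = Q(sqrt(-1801)). d mod 4 = 3, so D = disc(K) = 4d = -7204
h(K) equals the number of primitive reduced positive-definite forms (a, b, c) = a*x^2 + b*x*y + c*y^2 with b^2 - 4ac = D,
where reduced means |b| <= a <= c, with b >= 0 whenever |b| = a or a = c, and primitive means gcd(a, b, c) = 1.
Reduced forces 3a^2 <= |D| = 7204, so 1 <= a <= 49; b must have the parity of D, and c = (b^2 - D)/(4a) must be an integer >= a.
Enumerate a = 1..49, b in [-a, a]:
  a=1: (1, 0, 1801)  [1]
  a=2: (2, 2, 901)  [1]
  a=3..4: none
  a=5: (5, -4, 361), (5, 4, 361)  [2]
  a=6..9: none
  a=10: (10, -6, 181), (10, 6, 181)  [2]
  a=11: (11, -10, 166), (11, 10, 166)  [2]
  a=12..16: none
  a=17: (17, -2, 106), (17, 2, 106)  [2]
  a=18: none
  a=19: (19, -4, 95), (19, 4, 95)  [2]
  a=20..21: none
  a=22: (22, -10, 83), (22, 10, 83)  [2]
  a=23: (23, -8, 79), (23, 8, 79)  [2]
  a=24: none
  a=25: (25, -14, 74), (25, 14, 74)  [2]
  a=26..30: none
  a=31: (31, -22, 62), (31, 22, 62)  [2]
  a=32..33: none
  a=34: (34, -2, 53), (34, 2, 53)  [2]
  a=35..36: none
  a=37: (37, -14, 50), (37, 14, 50)  [2]
  a=38: (38, -34, 55), (38, 34, 55)  [2]
  a=39..45: none
  a=46: (46, -38, 47), (46, 38, 47)  [2]
  a=47..49: none
Total reduced forms: 1 + 1 + 2 + 2 + 2 + 2 + 2 + 2 + 2 + 2 + 2 + 2 + 2 + 2 + 2 = 28
h = 28

28


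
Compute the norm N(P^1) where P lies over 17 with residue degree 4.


N(P^a) = p^(a*f)
= 17^(1*4)
= 17^4
= 83521

83521


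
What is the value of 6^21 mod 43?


p = 43 is prime and the exponent is (p-1)/2 = 21, so by Euler's criterion 6^21 = (6/43) = +1 or -1 mod 43.
Compute by square-and-multiply:
  21 = 16 + 4 + 1 (binary 10101)
  Repeated squaring mod 43: 6^1 = 6, 6^2 = 36, 6^4 = 6, 6^8 = 36, 6^16 = 6
  6^21 = 6^16 * 6^4 * 6^1 = 6 * 6 * 6 mod 43
    6 * 6 = 36 = 36 mod 43
    36 * 6 = 216 = 1 mod 43
  6^21 = 1 mod 43
Result 1: 6 is a quadratic residue mod 43.
6^21 mod 43 = 1

1


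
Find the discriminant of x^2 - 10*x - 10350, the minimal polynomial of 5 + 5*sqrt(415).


The element 5 + 5*sqrt(415) has minimal polynomial:
x^2 - 10*x - 10350
Discriminant = (-10)^2 - 4*(-10350)
= 100 + 41400
= 41500

41500


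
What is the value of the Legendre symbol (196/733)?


p = 733 is prime, so compute (196/733) with the reciprocity algorithm (Jacobi-symbol steps: pull out 2s via (2/n), flip via reciprocity, reduce):
  pull out 2: (2/733) = -1  (since 733 mod 8 = 5)
  pull out 2: (2/733) = -1  (since 733 mod 8 = 5)
  reciprocity: (49/733) -> +(733/49)
  reduce: (47/49)
  reciprocity: (47/49) -> +(49/47)
  reduce: (2/47)
  pull out 2: (2/47) = +1  (since 47 mod 8 = 7)
  (1/47) = 1
Product of signs = 1
(196/733) = 1

1


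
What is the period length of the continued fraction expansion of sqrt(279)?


Run the CF algorithm for sqrt(279).
a_0 = floor(sqrt(279)) = 16; set m_0=0, q_0=1.
Recurrence: m' = q*a - m,  q' = (d - m'^2)/q,  a' = floor((a_0 + m')/q').
  step 1: m=16, q=23, a=1
  step 2: m=7, q=10, a=2
  step 3: m=13, q=11, a=2
  step 4: m=9, q=18, a=1
  step 5: m=9, q=11, a=2
  step 6: m=13, q=10, a=2
  step 7: m=7, q=23, a=1
  step 8: m=16, q=1, a=32
a_8 = 2*a_0 = 32, so the period closes here.
sqrt(279) = [16; 1, 2, 2, 1, 2, 2, 1, 32]
Period length = 8

8


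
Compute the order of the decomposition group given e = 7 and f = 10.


|D_P| = e * f
= 7 * 10
= 70

70


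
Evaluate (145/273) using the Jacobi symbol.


Compute (145/273) via quadratic reciprocity:
  reciprocity: (145/273) -> +(273/145)
  reduce: (128/145)
  pull out 2: (2/145) = +1  (since 145 mod 8 = 1)
  pull out 2: (2/145) = +1  (since 145 mod 8 = 1)
  pull out 2: (2/145) = +1  (since 145 mod 8 = 1)
  pull out 2: (2/145) = +1  (since 145 mod 8 = 1)
  pull out 2: (2/145) = +1  (since 145 mod 8 = 1)
  pull out 2: (2/145) = +1  (since 145 mod 8 = 1)
  pull out 2: (2/145) = +1  (since 145 mod 8 = 1)
  (1/145) = 1
Product of signs = 1

1


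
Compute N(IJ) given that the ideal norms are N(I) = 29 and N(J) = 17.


N(IJ) = N(I) * N(J)
= 29 * 17
= 493

493


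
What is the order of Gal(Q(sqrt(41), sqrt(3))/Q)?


The 2 square roots of distinct primes are multiplicatively independent over Q,
so [K:Q] = 2^2 and Gal(K/Q) is isomorphic to (Z/2Z)^2.
|Gal| = 2^2 = 4

4


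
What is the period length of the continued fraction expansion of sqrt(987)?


Run the CF algorithm for sqrt(987).
a_0 = floor(sqrt(987)) = 31; set m_0=0, q_0=1.
Recurrence: m' = q*a - m,  q' = (d - m'^2)/q,  a' = floor((a_0 + m')/q').
  step 1: m=31, q=26, a=2
  step 2: m=21, q=21, a=2
  step 3: m=21, q=26, a=2
  step 4: m=31, q=1, a=62
a_4 = 2*a_0 = 62, so the period closes here.
sqrt(987) = [31; 2, 2, 2, 62]
Period length = 4

4


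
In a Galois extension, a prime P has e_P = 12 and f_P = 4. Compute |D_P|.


|D_P| = e * f
= 12 * 4
= 48

48


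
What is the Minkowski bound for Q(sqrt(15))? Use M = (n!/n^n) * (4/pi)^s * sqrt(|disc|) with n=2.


d = 15, d mod 4 = 3, so disc(K) = 4d = 60; |disc(K)| = 60
Real quadratic field, so n = 2, s = r2 = 0, r1 = 2
M = (n!/n^n) * (4/pi)^s * sqrt(|disc(K)|) = (2!/2^2) * (4/pi)^0 * sqrt(60)
= 0.5 * 1.000000 * 7.745967
= 3.8730

3.8730


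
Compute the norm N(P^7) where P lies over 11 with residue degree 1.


N(P^a) = p^(a*f)
= 11^(7*1)
= 11^7
= 19487171

19487171


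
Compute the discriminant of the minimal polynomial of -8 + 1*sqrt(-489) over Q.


The element -8 + 1*sqrt(-489) has minimal polynomial:
x^2 + 16*x + 553
Discriminant = (16)^2 - 4*(553)
= 256 - 2212
= -1956

-1956


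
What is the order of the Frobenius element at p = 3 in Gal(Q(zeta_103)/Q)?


The Frobenius at p in Gal(Q(zeta_n)/Q) = (Z/nZ)* is the class of p, so its order is ord_103(3), the smallest k >= 1 with 3^k = 1 mod 103.
n = 103 = 103, phi(103) = 102; the order divides phi(n).
Divisors of 102: 1, 2, 3, 6, 17, 34, 51, 102
Repeated squaring mod 103: 3^1 = 3, 3^2 = 9, 3^4 = 81, 3^8 = 72, 3^16 = 34, 3^32 = 23, 3^64 = 14
Test divisors in increasing order:
  k=1: 3^1 = 3 mod 103
  k=2: 3^2 = 9 mod 103
  k=3: 3^3 = 9 * 3 = 27 mod 103
  k=6: 3^6 = 81 * 9 = 8 mod 103
  k=17: 3^17 = 34 * 3 = 102 mod 103
  k=34: 3^34 = 23 * 9 = 1 mod 103  <- first divisor giving 1
Order = 34

34


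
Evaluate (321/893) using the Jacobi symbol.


Compute (321/893) via quadratic reciprocity:
  reciprocity: (321/893) -> +(893/321)
  reduce: (251/321)
  reciprocity: (251/321) -> +(321/251)
  reduce: (70/251)
  pull out 2: (2/251) = -1  (since 251 mod 8 = 3)
  reciprocity: (35/251) -> -(251/35)
  reduce: (6/35)
  pull out 2: (2/35) = -1  (since 35 mod 8 = 3)
  reciprocity: (3/35) -> -(35/3)
  reduce: (2/3)
  pull out 2: (2/3) = -1  (since 3 mod 8 = 3)
  (1/3) = 1
Product of signs = -1

-1


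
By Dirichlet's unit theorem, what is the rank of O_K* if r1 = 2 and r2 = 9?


By Dirichlet's unit theorem:
rank = r1 + r2 - 1
= 2 + 9 - 1
= 10

10


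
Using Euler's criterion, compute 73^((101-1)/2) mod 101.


p = 101 is prime and the exponent is (p-1)/2 = 50, so by Euler's criterion 73^50 = (73/101) = +1 or -1 mod 101.
Compute by square-and-multiply:
  50 = 32 + 16 + 2 (binary 110010)
  Repeated squaring mod 101: 73^1 = 73, 73^2 = 77, 73^4 = 71, 73^8 = 92, 73^16 = 81, 73^32 = 97
  73^50 = 73^32 * 73^16 * 73^2 = 97 * 81 * 77 mod 101
    97 * 81 = 7857 = 80 mod 101
    80 * 77 = 6160 = 100 mod 101
  73^50 = 100 mod 101
Result 100 = p - 1 = -1 mod 101: 73 is a quadratic non-residue mod 101. As a residue in [0, p-1] the value is 100.
73^50 mod 101 = 100

100
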